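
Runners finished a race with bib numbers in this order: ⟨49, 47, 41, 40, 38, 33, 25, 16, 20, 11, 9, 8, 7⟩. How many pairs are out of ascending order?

77

Count, for each position, how many later elements it exceeds:
49 → 47, 41, 40, 38, 33, 25, 16, 20, 11, 9, 8, 7 → 12
47 → 41, 40, 38, 33, 25, 16, 20, 11, 9, 8, 7 → 11
41 → 40, 38, 33, 25, 16, 20, 11, 9, 8, 7 → 10
40 → 38, 33, 25, 16, 20, 11, 9, 8, 7 → 9
38 → 33, 25, 16, 20, 11, 9, 8, 7 → 8
33 → 25, 16, 20, 11, 9, 8, 7 → 7
25 → 16, 20, 11, 9, 8, 7 → 6
16 → 11, 9, 8, 7 → 4
20 → 11, 9, 8, 7 → 4
11 → 9, 8, 7 → 3
9 → 8, 7 → 2
8 → 7 → 1
7 → none → 0
Sum: 12 + 11 + 10 + 9 + 8 + 7 + 6 + 4 + 4 + 3 + 2 + 1 + 0 = 77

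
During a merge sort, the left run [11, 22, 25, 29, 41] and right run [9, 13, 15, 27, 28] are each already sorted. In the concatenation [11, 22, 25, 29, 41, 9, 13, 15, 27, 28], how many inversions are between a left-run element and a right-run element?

Count, for every r in R, how many entries of L exceed r:
r = 9: 11, 22, 25, 29, 41 → 5
r = 13: 22, 25, 29, 41 → 4
r = 15: 22, 25, 29, 41 → 4
r = 27: 29, 41 → 2
r = 28: 29, 41 → 2
Cross-inversions: 5 + 4 + 4 + 2 + 2 = 17

17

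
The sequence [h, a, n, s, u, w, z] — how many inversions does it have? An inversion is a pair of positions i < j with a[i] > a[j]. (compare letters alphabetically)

1

Listing every pair i<j with a[i]>a[j] (using 0-based positions):
(0,1): h > a
That's 1 pair.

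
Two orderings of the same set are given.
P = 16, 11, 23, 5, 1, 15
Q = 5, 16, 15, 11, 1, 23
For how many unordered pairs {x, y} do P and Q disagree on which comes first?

Assign each item its position (1..6) in the first ordering, then rewrite the second ordering as that position sequence:
positions: 16→1, 11→2, 23→3, 5→4, 1→5, 15→6
second ordering as positions: [4, 1, 6, 2, 5, 3]
Discordant pairs = inversions in this position sequence.
4: 1, 2, 3 → 3
1: 0
6: 2, 5, 3 → 3
2: 0
5: 3 → 1
3: 0
Total: 3 + 0 + 3 + 0 + 1 + 0 = 7

There are 7 disagreeing pairs.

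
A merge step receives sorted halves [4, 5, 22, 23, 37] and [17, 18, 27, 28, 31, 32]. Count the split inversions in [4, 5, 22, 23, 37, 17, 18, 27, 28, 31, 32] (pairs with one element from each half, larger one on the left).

10

For each element r of the right run, count left-run elements greater than r:
r = 17: 22, 23, 37 → 3
r = 18: 22, 23, 37 → 3
r = 27: 37 → 1
r = 28: 37 → 1
r = 31: 37 → 1
r = 32: 37 → 1
Cross-inversions: 3 + 3 + 1 + 1 + 1 + 1 = 10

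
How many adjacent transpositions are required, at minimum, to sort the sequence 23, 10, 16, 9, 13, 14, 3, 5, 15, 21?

The minimum number of adjacent swaps to sort an array equals its inversion count, since every such swap removes exactly one inversion.
Count inversions — for each element, later elements that are smaller:
23: 10, 16, 9, 13, 14, 3, 5, 15, 21 → 9
10: 9, 3, 5 → 3
16: 9, 13, 14, 3, 5, 15 → 6
9: 3, 5 → 2
13: 3, 5 → 2
14: 3, 5 → 2
3: none → 0
5: none → 0
15: none → 0
21: none → 0
Total inversions: 9 + 3 + 6 + 2 + 2 + 2 + 0 + 0 + 0 + 0 = 24

24 swaps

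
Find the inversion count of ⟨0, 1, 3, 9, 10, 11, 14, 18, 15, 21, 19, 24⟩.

There are 2 inversions.

Sweep left to right; for each value list the smaller values that follow it:
0 → none → 0
1 → none → 0
3 → none → 0
9 → none → 0
10 → none → 0
11 → none → 0
14 → none → 0
18 → 15 → 1
15 → none → 0
21 → 19 → 1
19 → none → 0
24 → none → 0
Sum: 0 + 0 + 0 + 0 + 0 + 0 + 0 + 1 + 0 + 1 + 0 + 0 = 2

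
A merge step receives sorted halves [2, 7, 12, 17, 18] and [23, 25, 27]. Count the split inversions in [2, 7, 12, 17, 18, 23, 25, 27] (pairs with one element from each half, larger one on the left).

Count, for every r in R, how many entries of L exceed r:
r = 23: none → 0
r = 25: none → 0
r = 27: none → 0
Cross-inversions: 0 + 0 + 0 = 0

Cross-inversions: 0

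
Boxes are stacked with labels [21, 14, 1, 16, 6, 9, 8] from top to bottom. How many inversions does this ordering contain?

There are 14 out-of-order pairs.

Sweep left to right; for each value list the smaller values that follow it:
21: 6
14: 4
1: 0
16: 3
6: 0
9: 1
8: 0
Sum: 6 + 4 + 0 + 3 + 0 + 1 + 0 = 14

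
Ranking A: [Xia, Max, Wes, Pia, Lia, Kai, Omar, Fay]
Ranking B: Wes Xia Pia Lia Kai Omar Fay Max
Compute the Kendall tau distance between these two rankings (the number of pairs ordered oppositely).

7 discordant pairs

Assign each item its position (1..8) in the first ordering, then rewrite the second ordering as that position sequence:
positions: Xia→1, Max→2, Wes→3, Pia→4, Lia→5, Kai→6, Omar→7, Fay→8
second ordering as positions: [3, 1, 4, 5, 6, 7, 8, 2]
Discordant pairs = inversions in this position sequence.
3: 1, 2 → 2
1: 0
4: 2 → 1
5: 2 → 1
6: 2 → 1
7: 2 → 1
8: 2 → 1
2: 0
Total: 2 + 0 + 1 + 1 + 1 + 1 + 1 + 0 = 7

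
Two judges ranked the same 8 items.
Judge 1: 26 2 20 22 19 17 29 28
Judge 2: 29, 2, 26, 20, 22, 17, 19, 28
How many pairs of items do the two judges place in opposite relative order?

Assign each item its position (1..8) in the first ordering, then rewrite the second ordering as that position sequence:
positions: 26→1, 2→2, 20→3, 22→4, 19→5, 17→6, 29→7, 28→8
second ordering as positions: [7, 2, 1, 3, 4, 6, 5, 8]
Discordant pairs = inversions in this position sequence.
7: 2, 1, 3, 4, 6, 5 → 6
2: 1 → 1
1: 0
3: 0
4: 0
6: 5 → 1
5: 0
8: 0
Total: 6 + 1 + 0 + 0 + 0 + 1 + 0 + 0 = 8

8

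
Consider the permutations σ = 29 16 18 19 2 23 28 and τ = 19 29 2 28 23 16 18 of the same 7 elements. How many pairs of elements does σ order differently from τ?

10

Assign each item its position (1..7) in the first ordering, then rewrite the second ordering as that position sequence:
positions: 29→1, 16→2, 18→3, 19→4, 2→5, 23→6, 28→7
second ordering as positions: [4, 1, 5, 7, 6, 2, 3]
Discordant pairs = inversions in this position sequence.
4: 1, 2, 3 → 3
1: 0
5: 2, 3 → 2
7: 6, 2, 3 → 3
6: 2, 3 → 2
2: 0
3: 0
Total: 3 + 0 + 2 + 3 + 2 + 0 + 0 = 10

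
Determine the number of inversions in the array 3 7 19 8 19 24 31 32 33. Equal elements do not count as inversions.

1 inversion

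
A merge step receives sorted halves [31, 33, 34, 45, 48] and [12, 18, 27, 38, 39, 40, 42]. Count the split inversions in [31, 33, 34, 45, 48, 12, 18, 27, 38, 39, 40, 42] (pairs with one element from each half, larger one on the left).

Count, for every r in R, how many entries of L exceed r:
r = 12: 31, 33, 34, 45, 48 → 5
r = 18: 31, 33, 34, 45, 48 → 5
r = 27: 31, 33, 34, 45, 48 → 5
r = 38: 45, 48 → 2
r = 39: 45, 48 → 2
r = 40: 45, 48 → 2
r = 42: 45, 48 → 2
Cross-inversions: 5 + 5 + 5 + 2 + 2 + 2 + 2 = 23

Split inversions: 23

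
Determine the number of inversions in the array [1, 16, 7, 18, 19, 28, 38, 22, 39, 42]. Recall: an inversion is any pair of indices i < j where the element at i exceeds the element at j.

Inversions: 3

For each element, count later entries that are smaller:
1 → none → 0
16 → 7 → 1
7 → none → 0
18 → none → 0
19 → none → 0
28 → 22 → 1
38 → 22 → 1
22 → none → 0
39 → none → 0
42 → none → 0
Sum: 0 + 1 + 0 + 0 + 0 + 1 + 1 + 0 + 0 + 0 = 3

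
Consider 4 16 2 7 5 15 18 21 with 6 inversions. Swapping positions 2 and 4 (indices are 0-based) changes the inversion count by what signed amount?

Positions 2 and 4 hold 2 and 5; after swapping, the array is [4, 16, 5, 7, 2, 15, 18, 21].
For each element, count later entries that are smaller:
4: 1
16: 4
5: 1
7: 1
2: 0
15: 0
18: 0
21: 0
Sum: 1 + 4 + 1 + 1 + 0 + 0 + 0 + 0 = 7
Change: 7 − 6 = +1

+1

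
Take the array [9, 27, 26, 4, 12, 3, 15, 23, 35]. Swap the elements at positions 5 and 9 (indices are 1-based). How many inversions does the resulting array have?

20 inversions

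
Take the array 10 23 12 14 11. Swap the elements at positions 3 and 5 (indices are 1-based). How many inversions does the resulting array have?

Positions 3 and 5 hold 12 and 11; after swapping, the array is [10, 23, 11, 14, 12].
For each element, count later entries that are smaller:
10: 0
23: 3
11: 0
14: 1
12: 0
Sum: 0 + 3 + 0 + 1 + 0 = 4

There are 4 inversions.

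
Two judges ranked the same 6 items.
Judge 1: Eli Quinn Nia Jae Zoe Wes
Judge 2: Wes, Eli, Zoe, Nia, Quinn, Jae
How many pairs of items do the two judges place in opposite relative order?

9 discordant pairs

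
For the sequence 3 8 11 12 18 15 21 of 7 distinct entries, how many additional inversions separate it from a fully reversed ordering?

20 inversions short

Maximum inversions for 7 distinct elements is C(7, 2) = 7·6/2 = 21.
Current inversions — for each element, count later smaller elements:
3: 0
8: 0
11: 0
12: 0
18: 1
15: 0
21: 0
Current total: 0 + 0 + 0 + 0 + 1 + 0 + 0 = 1
Shortfall: 21 − 1 = 20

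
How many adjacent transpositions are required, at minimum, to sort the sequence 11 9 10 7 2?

9 swaps

Minimum adjacent swaps = number of inversions (each swap of adjacent out-of-order elements removes one inversion and no swap can remove more).
Count inversions — for each element, later elements that are smaller:
11: 9, 10, 7, 2 → 4
9: 7, 2 → 2
10: 7, 2 → 2
7: 2 → 1
2: none → 0
Total inversions: 4 + 2 + 2 + 1 + 0 = 9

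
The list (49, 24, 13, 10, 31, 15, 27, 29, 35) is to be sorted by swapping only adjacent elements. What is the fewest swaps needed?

There are 15 swaps.

The minimum number of adjacent swaps to sort an array equals its inversion count, since every such swap removes exactly one inversion.
Count inversions — for each element, later elements that are smaller:
49: 24, 13, 10, 31, 15, 27, 29, 35 → 8
24: 13, 10, 15 → 3
13: 10 → 1
10: none → 0
31: 15, 27, 29 → 3
15: none → 0
27: none → 0
29: none → 0
35: none → 0
Total inversions: 8 + 3 + 1 + 0 + 3 + 0 + 0 + 0 + 0 = 15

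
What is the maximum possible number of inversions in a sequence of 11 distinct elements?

55

A reversed (strictly descending) arrangement makes every pair an inversion, giving C(11, 2) inversions.
C(11, 2) = 11·10/2 = 55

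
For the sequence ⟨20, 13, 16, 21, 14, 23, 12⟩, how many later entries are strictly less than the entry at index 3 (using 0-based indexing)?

2

The element at index 3 is 21.
Elements after it: 14, 23, 12
Those smaller than 21: 14, 12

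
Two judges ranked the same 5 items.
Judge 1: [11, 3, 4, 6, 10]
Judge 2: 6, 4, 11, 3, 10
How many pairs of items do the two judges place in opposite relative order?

5 discordant pairs

Assign each item its position (1..5) in the first ordering, then rewrite the second ordering as that position sequence:
positions: 11→1, 3→2, 4→3, 6→4, 10→5
second ordering as positions: [4, 3, 1, 2, 5]
Discordant pairs = inversions in this position sequence.
4: 3, 1, 2 → 3
3: 1, 2 → 2
1: 0
2: 0
5: 0
Total: 3 + 2 + 0 + 0 + 0 = 5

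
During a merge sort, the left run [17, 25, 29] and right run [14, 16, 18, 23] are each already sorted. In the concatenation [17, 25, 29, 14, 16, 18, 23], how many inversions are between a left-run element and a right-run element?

10 cross-inversions

Count, for every r in R, how many entries of L exceed r:
r = 14: 17, 25, 29 → 3
r = 16: 17, 25, 29 → 3
r = 18: 25, 29 → 2
r = 23: 25, 29 → 2
Cross-inversions: 3 + 3 + 2 + 2 = 10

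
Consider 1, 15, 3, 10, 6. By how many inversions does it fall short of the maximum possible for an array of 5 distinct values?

Maximum inversions for 5 distinct elements is C(5, 2) = 5·4/2 = 10.
Current inversions — for each element, count later smaller elements:
1: 0
15: 3
3: 0
10: 1
6: 0
Current total: 0 + 3 + 0 + 1 + 0 = 4
Shortfall: 10 − 4 = 6

6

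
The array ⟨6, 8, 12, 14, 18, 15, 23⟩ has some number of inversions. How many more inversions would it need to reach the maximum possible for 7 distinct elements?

Maximum inversions for 7 distinct elements is C(7, 2) = 7·6/2 = 21.
Current inversions — for each element, count later smaller elements:
6: 0
8: 0
12: 0
14: 0
18: 1
15: 0
23: 0
Current total: 0 + 0 + 0 + 0 + 1 + 0 + 0 = 1
Shortfall: 21 − 1 = 20

20 inversions short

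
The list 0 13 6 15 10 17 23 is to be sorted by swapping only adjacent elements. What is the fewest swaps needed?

3

Minimum adjacent swaps = number of inversions (each swap of adjacent out-of-order elements removes one inversion and no swap can remove more).
Count inversions — for each element, later elements that are smaller:
0: none → 0
13: 6, 10 → 2
6: none → 0
15: 10 → 1
10: none → 0
17: none → 0
23: none → 0
Total inversions: 0 + 2 + 0 + 1 + 0 + 0 + 0 = 3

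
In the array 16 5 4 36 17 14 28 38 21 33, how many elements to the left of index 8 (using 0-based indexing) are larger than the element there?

3

The element at index 8 is 21.
Elements before it: 16, 5, 4, 36, 17, 14, 28, 38
Those larger than 21: 36, 28, 38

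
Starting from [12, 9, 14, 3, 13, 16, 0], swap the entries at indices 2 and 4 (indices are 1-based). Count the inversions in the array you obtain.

Positions 2 and 4 hold 9 and 3; after swapping, the array is [12, 3, 14, 9, 13, 16, 0].
For each element, count later entries that are smaller:
12: 3
3: 1
14: 3
9: 1
13: 1
16: 1
0: 0
Sum: 3 + 1 + 3 + 1 + 1 + 1 + 0 = 10

10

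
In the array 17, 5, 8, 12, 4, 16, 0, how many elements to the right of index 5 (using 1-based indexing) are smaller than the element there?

The element at index 5 is 4.
Elements after it: 16, 0
Those smaller than 4: 0

1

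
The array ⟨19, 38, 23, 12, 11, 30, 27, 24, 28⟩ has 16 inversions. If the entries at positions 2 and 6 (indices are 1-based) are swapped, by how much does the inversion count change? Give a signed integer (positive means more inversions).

-1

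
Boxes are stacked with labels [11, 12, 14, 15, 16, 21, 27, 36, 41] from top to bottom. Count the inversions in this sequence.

0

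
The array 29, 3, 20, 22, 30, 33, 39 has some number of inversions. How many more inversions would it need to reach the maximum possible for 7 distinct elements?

18

Maximum inversions for 7 distinct elements is C(7, 2) = 7·6/2 = 21.
Current inversions — for each element, count later smaller elements:
29: 3
3: 0
20: 0
22: 0
30: 0
33: 0
39: 0
Current total: 3 + 0 + 0 + 0 + 0 + 0 + 0 = 3
Shortfall: 21 − 3 = 18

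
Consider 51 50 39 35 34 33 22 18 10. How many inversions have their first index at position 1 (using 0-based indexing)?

7

The element at index 1 is 50.
Elements after it: 39, 35, 34, 33, 22, 18, 10
Those smaller than 50: 39, 35, 34, 33, 22, 18, 10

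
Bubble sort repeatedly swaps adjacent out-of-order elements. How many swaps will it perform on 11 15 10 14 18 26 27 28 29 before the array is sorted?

3

Each adjacent swap fixes exactly one inversion, so the minimum swap count equals the number of inversions.
Count inversions — for each element, later elements that are smaller:
11: 10 → 1
15: 10, 14 → 2
10: none → 0
14: none → 0
18: none → 0
26: none → 0
27: none → 0
28: none → 0
29: none → 0
Total inversions: 1 + 2 + 0 + 0 + 0 + 0 + 0 + 0 + 0 = 3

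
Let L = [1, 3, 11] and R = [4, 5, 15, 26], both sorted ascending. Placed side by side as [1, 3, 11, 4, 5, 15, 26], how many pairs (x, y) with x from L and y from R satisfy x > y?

Take each right-half value and tally the left-half values above it:
r = 4: 11 → 1
r = 5: 11 → 1
r = 15: none → 0
r = 26: none → 0
Cross-inversions: 1 + 1 + 0 + 0 = 2

2 cross-inversions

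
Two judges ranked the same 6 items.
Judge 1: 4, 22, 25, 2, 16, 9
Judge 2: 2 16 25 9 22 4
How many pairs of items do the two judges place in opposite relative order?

Assign each item its position (1..6) in the first ordering, then rewrite the second ordering as that position sequence:
positions: 4→1, 22→2, 25→3, 2→4, 16→5, 9→6
second ordering as positions: [4, 5, 3, 6, 2, 1]
Discordant pairs = inversions in this position sequence.
4: 3, 2, 1 → 3
5: 3, 2, 1 → 3
3: 2, 1 → 2
6: 2, 1 → 2
2: 1 → 1
1: 0
Total: 3 + 3 + 2 + 2 + 1 + 0 = 11

Discordant pairs: 11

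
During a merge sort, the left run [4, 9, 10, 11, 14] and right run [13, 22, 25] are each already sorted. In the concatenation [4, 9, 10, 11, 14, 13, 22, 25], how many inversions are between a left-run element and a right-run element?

1

For each element r of the right run, count left-run elements greater than r:
r = 13: 14 → 1
r = 22: none → 0
r = 25: none → 0
Cross-inversions: 1 + 0 + 0 = 1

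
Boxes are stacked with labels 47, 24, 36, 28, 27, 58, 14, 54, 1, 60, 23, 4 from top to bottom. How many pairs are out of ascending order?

There are 40 out-of-order pairs.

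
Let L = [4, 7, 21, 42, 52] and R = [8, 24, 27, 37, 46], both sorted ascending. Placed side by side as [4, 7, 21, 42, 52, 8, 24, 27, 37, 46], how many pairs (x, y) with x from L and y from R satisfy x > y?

Take each right-half value and tally the left-half values above it:
r = 8: 21, 42, 52 → 3
r = 24: 42, 52 → 2
r = 27: 42, 52 → 2
r = 37: 42, 52 → 2
r = 46: 52 → 1
Cross-inversions: 3 + 2 + 2 + 2 + 1 = 10

10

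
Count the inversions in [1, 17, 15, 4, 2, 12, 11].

11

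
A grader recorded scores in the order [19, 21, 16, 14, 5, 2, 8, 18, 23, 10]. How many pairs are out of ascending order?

26 inversions

Count, for each position, how many later elements it exceeds:
19 → 16, 14, 5, 2, 8, 18, 10 → 7
21 → 16, 14, 5, 2, 8, 18, 10 → 7
16 → 14, 5, 2, 8, 10 → 5
14 → 5, 2, 8, 10 → 4
5 → 2 → 1
2 → none → 0
8 → none → 0
18 → 10 → 1
23 → 10 → 1
10 → none → 0
Sum: 7 + 7 + 5 + 4 + 1 + 0 + 0 + 1 + 1 + 0 = 26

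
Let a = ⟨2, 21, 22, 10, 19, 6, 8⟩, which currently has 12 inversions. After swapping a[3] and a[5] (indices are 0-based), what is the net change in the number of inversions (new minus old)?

-1

Positions 3 and 5 hold 10 and 6; after swapping, the array is [2, 21, 22, 6, 19, 10, 8].
Element-by-element contributions:
2: 0
21: 4
22: 4
6: 0
19: 2
10: 1
8: 0
Sum: 0 + 4 + 4 + 0 + 2 + 1 + 0 = 11
Change: 11 − 12 = -1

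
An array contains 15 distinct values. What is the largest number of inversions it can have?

105

The maximum occurs when the array is in strictly decreasing order: every one of the C(15, 2) pairs is inverted.
C(15, 2) = 15·14/2 = 105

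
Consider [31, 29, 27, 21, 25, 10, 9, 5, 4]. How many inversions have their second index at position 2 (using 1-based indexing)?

1

The element at index 2 is 29.
Elements before it: 31
Those larger than 29: 31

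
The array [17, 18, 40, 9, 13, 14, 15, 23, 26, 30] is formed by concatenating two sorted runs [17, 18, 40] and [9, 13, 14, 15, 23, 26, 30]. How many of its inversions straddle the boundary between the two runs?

There are 15 cross-inversions.

Take each right-half value and tally the left-half values above it:
r = 9: 17, 18, 40 → 3
r = 13: 17, 18, 40 → 3
r = 14: 17, 18, 40 → 3
r = 15: 17, 18, 40 → 3
r = 23: 40 → 1
r = 26: 40 → 1
r = 30: 40 → 1
Cross-inversions: 3 + 3 + 3 + 3 + 1 + 1 + 1 = 15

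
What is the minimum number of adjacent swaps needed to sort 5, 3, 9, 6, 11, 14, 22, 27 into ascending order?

2 swaps

Minimum adjacent swaps = number of inversions (each swap of adjacent out-of-order elements removes one inversion and no swap can remove more).
Count inversions — for each element, later elements that are smaller:
5: 3 → 1
3: none → 0
9: 6 → 1
6: none → 0
11: none → 0
14: none → 0
22: none → 0
27: none → 0
Total inversions: 1 + 0 + 1 + 0 + 0 + 0 + 0 + 0 = 2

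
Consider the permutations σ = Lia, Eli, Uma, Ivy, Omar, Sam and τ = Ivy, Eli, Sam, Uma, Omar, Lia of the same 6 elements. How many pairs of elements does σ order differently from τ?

9 discordant pairs

Assign each item its position (1..6) in the first ordering, then rewrite the second ordering as that position sequence:
positions: Lia→1, Eli→2, Uma→3, Ivy→4, Omar→5, Sam→6
second ordering as positions: [4, 2, 6, 3, 5, 1]
Discordant pairs = inversions in this position sequence.
4: 2, 3, 1 → 3
2: 1 → 1
6: 3, 5, 1 → 3
3: 1 → 1
5: 1 → 1
1: 0
Total: 3 + 1 + 3 + 1 + 1 + 0 = 9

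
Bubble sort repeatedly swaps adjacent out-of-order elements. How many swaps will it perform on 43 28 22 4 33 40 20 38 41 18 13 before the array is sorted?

33 adjacent swaps

Each adjacent swap fixes exactly one inversion, so the minimum swap count equals the number of inversions.
Count inversions — for each element, later elements that are smaller:
43: 28, 22, 4, 33, 40, 20, 38, 41, 18, 13 → 10
28: 22, 4, 20, 18, 13 → 5
22: 4, 20, 18, 13 → 4
4: none → 0
33: 20, 18, 13 → 3
40: 20, 38, 18, 13 → 4
20: 18, 13 → 2
38: 18, 13 → 2
41: 18, 13 → 2
18: 13 → 1
13: none → 0
Total inversions: 10 + 5 + 4 + 0 + 3 + 4 + 2 + 2 + 2 + 1 + 0 = 33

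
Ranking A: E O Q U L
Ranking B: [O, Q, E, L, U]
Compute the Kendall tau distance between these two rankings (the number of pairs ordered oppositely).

Assign each item its position (1..5) in the first ordering, then rewrite the second ordering as that position sequence:
positions: E→1, O→2, Q→3, U→4, L→5
second ordering as positions: [2, 3, 1, 5, 4]
Discordant pairs = inversions in this position sequence.
2: 1 → 1
3: 1 → 1
1: 0
5: 4 → 1
4: 0
Total: 1 + 1 + 0 + 1 + 0 = 3

There are 3 discordant pairs.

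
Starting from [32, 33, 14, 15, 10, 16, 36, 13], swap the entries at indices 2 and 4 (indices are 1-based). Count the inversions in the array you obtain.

There are 15 inversions.

Positions 2 and 4 hold 33 and 15; after swapping, the array is [32, 15, 14, 33, 10, 16, 36, 13].
Sweep left to right; for each value list the smaller values that follow it:
32: 5
15: 3
14: 2
33: 3
10: 0
16: 1
36: 1
13: 0
Sum: 5 + 3 + 2 + 3 + 0 + 1 + 1 + 0 = 15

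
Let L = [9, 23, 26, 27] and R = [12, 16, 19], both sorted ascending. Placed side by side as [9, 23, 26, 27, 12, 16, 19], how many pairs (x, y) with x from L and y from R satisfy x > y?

9

Take each right-half value and tally the left-half values above it:
r = 12: 23, 26, 27 → 3
r = 16: 23, 26, 27 → 3
r = 19: 23, 26, 27 → 3
Cross-inversions: 3 + 3 + 3 = 9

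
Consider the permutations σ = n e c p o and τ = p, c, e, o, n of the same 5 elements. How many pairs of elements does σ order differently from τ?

There are 7 discordant pairs.

Assign each item its position (1..5) in the first ordering, then rewrite the second ordering as that position sequence:
positions: n→1, e→2, c→3, p→4, o→5
second ordering as positions: [4, 3, 2, 5, 1]
Discordant pairs = inversions in this position sequence.
4: 3, 2, 1 → 3
3: 2, 1 → 2
2: 1 → 1
5: 1 → 1
1: 0
Total: 3 + 2 + 1 + 1 + 0 = 7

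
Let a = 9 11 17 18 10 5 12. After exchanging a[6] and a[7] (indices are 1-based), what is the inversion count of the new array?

Positions 6 and 7 hold 5 and 12; after swapping, the array is [9, 11, 17, 18, 10, 12, 5].
Count, for each position, how many later elements it exceeds:
9: 1
11: 2
17: 3
18: 3
10: 1
12: 1
5: 0
Sum: 1 + 2 + 3 + 3 + 1 + 1 + 0 = 11

11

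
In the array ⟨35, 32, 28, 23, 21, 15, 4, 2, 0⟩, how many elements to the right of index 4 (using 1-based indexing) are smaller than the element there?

5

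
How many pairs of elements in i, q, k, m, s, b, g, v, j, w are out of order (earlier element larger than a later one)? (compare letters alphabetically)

For each element, count later entries that are smaller:
i → b, g → 2
q → k, m, b, g, j → 5
k → b, g, j → 3
m → b, g, j → 3
s → b, g, j → 3
b → none → 0
g → none → 0
v → j → 1
j → none → 0
w → none → 0
Sum: 2 + 5 + 3 + 3 + 3 + 0 + 0 + 1 + 0 + 0 = 17

17 inversions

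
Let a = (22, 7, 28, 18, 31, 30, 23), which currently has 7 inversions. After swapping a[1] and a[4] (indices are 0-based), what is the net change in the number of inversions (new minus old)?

Positions 1 and 4 hold 7 and 31; after swapping, the array is [22, 31, 28, 18, 7, 30, 23].
For each element, count later entries that are smaller:
22: 2
31: 5
28: 3
18: 1
7: 0
30: 1
23: 0
Sum: 2 + 5 + 3 + 1 + 0 + 1 + 0 = 12
Change: 12 − 7 = +5

+5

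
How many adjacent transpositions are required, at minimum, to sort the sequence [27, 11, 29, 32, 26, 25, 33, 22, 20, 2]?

Minimum adjacent swaps = number of inversions (each swap of adjacent out-of-order elements removes one inversion and no swap can remove more).
Count inversions — for each element, later elements that are smaller:
27: 11, 26, 25, 22, 20, 2 → 6
11: 2 → 1
29: 26, 25, 22, 20, 2 → 5
32: 26, 25, 22, 20, 2 → 5
26: 25, 22, 20, 2 → 4
25: 22, 20, 2 → 3
33: 22, 20, 2 → 3
22: 20, 2 → 2
20: 2 → 1
2: none → 0
Total inversions: 6 + 1 + 5 + 5 + 4 + 3 + 3 + 2 + 1 + 0 = 30

30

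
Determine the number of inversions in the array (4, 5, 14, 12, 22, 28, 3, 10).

For each element, count later entries that are smaller:
4 → 3 → 1
5 → 3 → 1
14 → 12, 3, 10 → 3
12 → 3, 10 → 2
22 → 3, 10 → 2
28 → 3, 10 → 2
3 → none → 0
10 → none → 0
Sum: 1 + 1 + 3 + 2 + 2 + 2 + 0 + 0 = 11

11 inversions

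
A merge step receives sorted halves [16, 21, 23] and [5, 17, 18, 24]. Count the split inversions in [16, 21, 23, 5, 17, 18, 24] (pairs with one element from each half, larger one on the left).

For each element r of the right run, count left-run elements greater than r:
r = 5: 16, 21, 23 → 3
r = 17: 21, 23 → 2
r = 18: 21, 23 → 2
r = 24: none → 0
Cross-inversions: 3 + 2 + 2 + 0 = 7

7 split inversions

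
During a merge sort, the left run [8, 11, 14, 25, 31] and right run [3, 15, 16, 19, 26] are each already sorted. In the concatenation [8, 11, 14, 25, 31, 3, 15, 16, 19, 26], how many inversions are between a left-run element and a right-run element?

12 cross-inversions

For each element r of the right run, count left-run elements greater than r:
r = 3: 8, 11, 14, 25, 31 → 5
r = 15: 25, 31 → 2
r = 16: 25, 31 → 2
r = 19: 25, 31 → 2
r = 26: 31 → 1
Cross-inversions: 5 + 2 + 2 + 2 + 1 = 12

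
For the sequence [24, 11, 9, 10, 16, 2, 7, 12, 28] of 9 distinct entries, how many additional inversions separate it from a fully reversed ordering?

18 inversions short

Maximum inversions for 9 distinct elements is C(9, 2) = 9·8/2 = 36.
Current inversions — for each element, count later smaller elements:
24: 7
11: 4
9: 2
10: 2
16: 3
2: 0
7: 0
12: 0
28: 0
Current total: 7 + 4 + 2 + 2 + 3 + 0 + 0 + 0 + 0 = 18
Shortfall: 36 − 18 = 18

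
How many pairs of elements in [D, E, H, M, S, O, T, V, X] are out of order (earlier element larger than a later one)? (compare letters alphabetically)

For each element, count later entries that are smaller:
D: 0
E: 0
H: 0
M: 0
S: 1
O: 0
T: 0
V: 0
X: 0
Sum: 0 + 0 + 0 + 0 + 1 + 0 + 0 + 0 + 0 = 1

1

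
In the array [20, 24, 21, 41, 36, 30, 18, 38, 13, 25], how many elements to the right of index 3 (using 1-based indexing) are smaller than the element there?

The element at index 3 is 21.
Elements after it: 41, 36, 30, 18, 38, 13, 25
Those smaller than 21: 18, 13

2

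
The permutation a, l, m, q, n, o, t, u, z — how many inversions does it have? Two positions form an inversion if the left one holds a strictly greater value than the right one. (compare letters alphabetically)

Count, for each position, how many later elements it exceeds:
a → none → 0
l → none → 0
m → none → 0
q → n, o → 2
n → none → 0
o → none → 0
t → none → 0
u → none → 0
z → none → 0
Sum: 0 + 0 + 0 + 2 + 0 + 0 + 0 + 0 + 0 = 2

Inversions: 2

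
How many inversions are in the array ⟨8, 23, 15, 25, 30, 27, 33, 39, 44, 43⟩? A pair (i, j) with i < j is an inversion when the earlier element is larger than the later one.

Element-by-element contributions:
8: 0
23: 1
15: 0
25: 0
30: 1
27: 0
33: 0
39: 0
44: 1
43: 0
Sum: 0 + 1 + 0 + 0 + 1 + 0 + 0 + 0 + 1 + 0 = 3

3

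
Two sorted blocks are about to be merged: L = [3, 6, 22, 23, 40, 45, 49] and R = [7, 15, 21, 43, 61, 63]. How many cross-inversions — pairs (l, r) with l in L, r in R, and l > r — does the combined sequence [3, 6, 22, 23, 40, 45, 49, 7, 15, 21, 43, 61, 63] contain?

17 split inversions

Take each right-half value and tally the left-half values above it:
r = 7: 22, 23, 40, 45, 49 → 5
r = 15: 22, 23, 40, 45, 49 → 5
r = 21: 22, 23, 40, 45, 49 → 5
r = 43: 45, 49 → 2
r = 61: none → 0
r = 63: none → 0
Cross-inversions: 5 + 5 + 5 + 2 + 0 + 0 = 17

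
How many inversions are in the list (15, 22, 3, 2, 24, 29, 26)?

Sweep left to right; for each value list the smaller values that follow it:
15 → 3, 2 → 2
22 → 3, 2 → 2
3 → 2 → 1
2 → none → 0
24 → none → 0
29 → 26 → 1
26 → none → 0
Sum: 2 + 2 + 1 + 0 + 0 + 1 + 0 = 6

6 inversions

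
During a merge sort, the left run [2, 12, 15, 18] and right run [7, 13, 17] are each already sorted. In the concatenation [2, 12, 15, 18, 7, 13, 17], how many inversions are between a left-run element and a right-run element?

Count, for every r in R, how many entries of L exceed r:
r = 7: 12, 15, 18 → 3
r = 13: 15, 18 → 2
r = 17: 18 → 1
Cross-inversions: 3 + 2 + 1 = 6

6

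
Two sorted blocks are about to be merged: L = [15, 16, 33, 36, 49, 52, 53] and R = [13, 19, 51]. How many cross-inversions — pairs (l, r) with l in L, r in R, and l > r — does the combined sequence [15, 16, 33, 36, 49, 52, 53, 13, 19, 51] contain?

14

Count, for every r in R, how many entries of L exceed r:
r = 13: 15, 16, 33, 36, 49, 52, 53 → 7
r = 19: 33, 36, 49, 52, 53 → 5
r = 51: 52, 53 → 2
Cross-inversions: 7 + 5 + 2 = 14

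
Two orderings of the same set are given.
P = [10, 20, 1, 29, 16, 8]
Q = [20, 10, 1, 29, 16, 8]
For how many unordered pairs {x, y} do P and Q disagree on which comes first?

Assign each item its position (1..6) in the first ordering, then rewrite the second ordering as that position sequence:
positions: 10→1, 20→2, 1→3, 29→4, 16→5, 8→6
second ordering as positions: [2, 1, 3, 4, 5, 6]
Discordant pairs = inversions in this position sequence.
2: 1 → 1
1: 0
3: 0
4: 0
5: 0
6: 0
Total: 1 + 0 + 0 + 0 + 0 + 0 = 1

There is 1 disagreeing pair.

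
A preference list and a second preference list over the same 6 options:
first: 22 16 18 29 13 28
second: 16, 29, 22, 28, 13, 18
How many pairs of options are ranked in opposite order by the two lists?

Pairs: 6

Assign each item its position (1..6) in the first ordering, then rewrite the second ordering as that position sequence:
positions: 22→1, 16→2, 18→3, 29→4, 13→5, 28→6
second ordering as positions: [2, 4, 1, 6, 5, 3]
Discordant pairs = inversions in this position sequence.
2: 1 → 1
4: 1, 3 → 2
1: 0
6: 5, 3 → 2
5: 3 → 1
3: 0
Total: 1 + 2 + 0 + 2 + 1 + 0 = 6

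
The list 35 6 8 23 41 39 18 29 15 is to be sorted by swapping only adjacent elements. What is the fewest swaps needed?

The minimum number of adjacent swaps to sort an array equals its inversion count, since every such swap removes exactly one inversion.
Count inversions — for each element, later elements that are smaller:
35: 6, 8, 23, 18, 29, 15 → 6
6: none → 0
8: none → 0
23: 18, 15 → 2
41: 39, 18, 29, 15 → 4
39: 18, 29, 15 → 3
18: 15 → 1
29: 15 → 1
15: none → 0
Total inversions: 6 + 0 + 0 + 2 + 4 + 3 + 1 + 1 + 0 = 17

17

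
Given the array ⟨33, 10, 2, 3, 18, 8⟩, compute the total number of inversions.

Out-of-order pairs: 9

Out-of-order index pairs (0-indexed):
(0,1): 33 > 10
(0,2): 33 > 2
(0,3): 33 > 3
(0,4): 33 > 18
(0,5): 33 > 8
(1,2): 10 > 2
(1,3): 10 > 3
(1,5): 10 > 8
(4,5): 18 > 8
That's 9 pairs.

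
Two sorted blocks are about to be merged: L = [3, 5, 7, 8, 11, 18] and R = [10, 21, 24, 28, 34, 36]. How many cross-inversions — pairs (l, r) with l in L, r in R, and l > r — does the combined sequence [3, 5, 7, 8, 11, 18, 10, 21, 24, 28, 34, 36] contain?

2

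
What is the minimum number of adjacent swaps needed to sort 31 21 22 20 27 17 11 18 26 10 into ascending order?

33

Minimum adjacent swaps = number of inversions (each swap of adjacent out-of-order elements removes one inversion and no swap can remove more).
Count inversions — for each element, later elements that are smaller:
31: 21, 22, 20, 27, 17, 11, 18, 26, 10 → 9
21: 20, 17, 11, 18, 10 → 5
22: 20, 17, 11, 18, 10 → 5
20: 17, 11, 18, 10 → 4
27: 17, 11, 18, 26, 10 → 5
17: 11, 10 → 2
11: 10 → 1
18: 10 → 1
26: 10 → 1
10: none → 0
Total inversions: 9 + 5 + 5 + 4 + 5 + 2 + 1 + 1 + 1 + 0 = 33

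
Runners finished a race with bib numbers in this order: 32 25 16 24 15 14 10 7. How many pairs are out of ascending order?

Count, for each position, how many later elements it exceeds:
32: 7
25: 6
16: 4
24: 4
15: 3
14: 2
10: 1
7: 0
Sum: 7 + 6 + 4 + 4 + 3 + 2 + 1 + 0 = 27

Inversions: 27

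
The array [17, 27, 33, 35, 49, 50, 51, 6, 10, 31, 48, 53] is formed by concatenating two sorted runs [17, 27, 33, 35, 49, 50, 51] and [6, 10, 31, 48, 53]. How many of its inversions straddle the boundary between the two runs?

22 cross-inversions

Count, for every r in R, how many entries of L exceed r:
r = 6: 17, 27, 33, 35, 49, 50, 51 → 7
r = 10: 17, 27, 33, 35, 49, 50, 51 → 7
r = 31: 33, 35, 49, 50, 51 → 5
r = 48: 49, 50, 51 → 3
r = 53: none → 0
Cross-inversions: 7 + 7 + 5 + 3 + 0 = 22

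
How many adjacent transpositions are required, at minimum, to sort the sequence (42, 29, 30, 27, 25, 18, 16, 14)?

27

Each adjacent swap fixes exactly one inversion, so the minimum swap count equals the number of inversions.
Count inversions — for each element, later elements that are smaller:
42: 29, 30, 27, 25, 18, 16, 14 → 7
29: 27, 25, 18, 16, 14 → 5
30: 27, 25, 18, 16, 14 → 5
27: 25, 18, 16, 14 → 4
25: 18, 16, 14 → 3
18: 16, 14 → 2
16: 14 → 1
14: none → 0
Total inversions: 7 + 5 + 5 + 4 + 3 + 2 + 1 + 0 = 27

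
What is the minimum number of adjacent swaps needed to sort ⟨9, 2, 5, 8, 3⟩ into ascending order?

Each adjacent swap fixes exactly one inversion, so the minimum swap count equals the number of inversions.
Count inversions — for each element, later elements that are smaller:
9: 2, 5, 8, 3 → 4
2: none → 0
5: 3 → 1
8: 3 → 1
3: none → 0
Total inversions: 4 + 0 + 1 + 1 + 0 = 6

6 swaps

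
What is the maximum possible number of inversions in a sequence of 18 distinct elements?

153

The maximum occurs when the array is in strictly decreasing order: every one of the C(18, 2) pairs is inverted.
C(18, 2) = 18·17/2 = 153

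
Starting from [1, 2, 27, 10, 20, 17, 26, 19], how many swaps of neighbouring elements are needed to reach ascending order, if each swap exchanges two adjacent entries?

Each adjacent swap fixes exactly one inversion, so the minimum swap count equals the number of inversions.
Count inversions — for each element, later elements that are smaller:
1: none → 0
2: none → 0
27: 10, 20, 17, 26, 19 → 5
10: none → 0
20: 17, 19 → 2
17: none → 0
26: 19 → 1
19: none → 0
Total inversions: 0 + 0 + 5 + 0 + 2 + 0 + 1 + 0 = 8

8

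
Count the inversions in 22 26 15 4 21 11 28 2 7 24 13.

Out-of-order pairs: 32

For each element, count later entries that are smaller:
22 → 15, 4, 21, 11, 2, 7, 13 → 7
26 → 15, 4, 21, 11, 2, 7, 24, 13 → 8
15 → 4, 11, 2, 7, 13 → 5
4 → 2 → 1
21 → 11, 2, 7, 13 → 4
11 → 2, 7 → 2
28 → 2, 7, 24, 13 → 4
2 → none → 0
7 → none → 0
24 → 13 → 1
13 → none → 0
Sum: 7 + 8 + 5 + 1 + 4 + 2 + 4 + 0 + 0 + 1 + 0 = 32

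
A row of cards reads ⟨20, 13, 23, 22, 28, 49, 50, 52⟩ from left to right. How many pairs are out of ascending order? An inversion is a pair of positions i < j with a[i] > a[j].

2

For each element, count later entries that are smaller:
20: 1
13: 0
23: 1
22: 0
28: 0
49: 0
50: 0
52: 0
Sum: 1 + 0 + 1 + 0 + 0 + 0 + 0 + 0 = 2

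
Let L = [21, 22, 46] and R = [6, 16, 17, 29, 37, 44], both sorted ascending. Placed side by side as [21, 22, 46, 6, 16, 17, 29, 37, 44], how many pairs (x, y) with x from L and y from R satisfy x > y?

Count, for every r in R, how many entries of L exceed r:
r = 6: 21, 22, 46 → 3
r = 16: 21, 22, 46 → 3
r = 17: 21, 22, 46 → 3
r = 29: 46 → 1
r = 37: 46 → 1
r = 44: 46 → 1
Cross-inversions: 3 + 3 + 3 + 1 + 1 + 1 = 12

There are 12 cross-inversions.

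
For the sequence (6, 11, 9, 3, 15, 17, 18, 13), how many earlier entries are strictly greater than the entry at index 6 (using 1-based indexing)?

The element at index 6 is 17.
Elements before it: 6, 11, 9, 3, 15
None of them are larger than 17.

0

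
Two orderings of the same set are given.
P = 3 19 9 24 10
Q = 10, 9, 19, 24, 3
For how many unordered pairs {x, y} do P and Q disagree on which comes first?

Assign each item its position (1..5) in the first ordering, then rewrite the second ordering as that position sequence:
positions: 3→1, 19→2, 9→3, 24→4, 10→5
second ordering as positions: [5, 3, 2, 4, 1]
Discordant pairs = inversions in this position sequence.
5: 3, 2, 4, 1 → 4
3: 2, 1 → 2
2: 1 → 1
4: 1 → 1
1: 0
Total: 4 + 2 + 1 + 1 + 0 = 8

There are 8 disagreeing pairs.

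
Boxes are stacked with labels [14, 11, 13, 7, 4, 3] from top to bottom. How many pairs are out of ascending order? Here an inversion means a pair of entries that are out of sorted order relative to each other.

14 out-of-order pairs

Element-by-element contributions:
14: 5
11: 3
13: 3
7: 2
4: 1
3: 0
Sum: 5 + 3 + 3 + 2 + 1 + 0 = 14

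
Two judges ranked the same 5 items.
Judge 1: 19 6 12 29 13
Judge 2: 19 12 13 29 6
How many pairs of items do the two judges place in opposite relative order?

Discordant pairs: 4

Assign each item its position (1..5) in the first ordering, then rewrite the second ordering as that position sequence:
positions: 19→1, 6→2, 12→3, 29→4, 13→5
second ordering as positions: [1, 3, 5, 4, 2]
Discordant pairs = inversions in this position sequence.
1: 0
3: 2 → 1
5: 4, 2 → 2
4: 2 → 1
2: 0
Total: 0 + 1 + 2 + 1 + 0 = 4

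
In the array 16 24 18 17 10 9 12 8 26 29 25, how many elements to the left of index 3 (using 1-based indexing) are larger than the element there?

The element at index 3 is 18.
Elements before it: 16, 24
Those larger than 18: 24

1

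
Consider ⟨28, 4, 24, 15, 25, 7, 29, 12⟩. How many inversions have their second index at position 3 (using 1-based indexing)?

The element at index 3 is 24.
Elements before it: 28, 4
Those larger than 24: 28

1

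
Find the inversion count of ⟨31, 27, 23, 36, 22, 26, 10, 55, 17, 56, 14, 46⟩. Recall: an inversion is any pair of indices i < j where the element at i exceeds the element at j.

Count, for each position, how many later elements it exceeds:
31 → 27, 23, 22, 26, 10, 17, 14 → 7
27 → 23, 22, 26, 10, 17, 14 → 6
23 → 22, 10, 17, 14 → 4
36 → 22, 26, 10, 17, 14 → 5
22 → 10, 17, 14 → 3
26 → 10, 17, 14 → 3
10 → none → 0
55 → 17, 14, 46 → 3
17 → 14 → 1
56 → 14, 46 → 2
14 → none → 0
46 → none → 0
Sum: 7 + 6 + 4 + 5 + 3 + 3 + 0 + 3 + 1 + 2 + 0 + 0 = 34

34 inversions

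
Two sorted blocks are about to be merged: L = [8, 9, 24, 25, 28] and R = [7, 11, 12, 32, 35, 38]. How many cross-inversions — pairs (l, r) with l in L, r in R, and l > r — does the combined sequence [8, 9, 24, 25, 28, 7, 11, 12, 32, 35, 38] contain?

Take each right-half value and tally the left-half values above it:
r = 7: 8, 9, 24, 25, 28 → 5
r = 11: 24, 25, 28 → 3
r = 12: 24, 25, 28 → 3
r = 32: none → 0
r = 35: none → 0
r = 38: none → 0
Cross-inversions: 5 + 3 + 3 + 0 + 0 + 0 = 11

Split inversions: 11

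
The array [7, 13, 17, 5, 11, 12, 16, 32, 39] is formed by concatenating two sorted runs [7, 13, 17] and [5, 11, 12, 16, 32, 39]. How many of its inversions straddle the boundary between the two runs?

Count, for every r in R, how many entries of L exceed r:
r = 5: 7, 13, 17 → 3
r = 11: 13, 17 → 2
r = 12: 13, 17 → 2
r = 16: 17 → 1
r = 32: none → 0
r = 39: none → 0
Cross-inversions: 3 + 2 + 2 + 1 + 0 + 0 = 8

8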